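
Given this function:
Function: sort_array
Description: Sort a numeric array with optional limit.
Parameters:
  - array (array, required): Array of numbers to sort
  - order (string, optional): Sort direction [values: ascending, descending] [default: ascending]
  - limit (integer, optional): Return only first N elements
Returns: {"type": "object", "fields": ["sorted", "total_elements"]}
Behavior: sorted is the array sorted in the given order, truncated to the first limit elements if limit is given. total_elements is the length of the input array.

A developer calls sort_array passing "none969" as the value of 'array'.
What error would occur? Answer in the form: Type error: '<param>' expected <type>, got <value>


Spec: 'array' is declared as array; "none969" is a string.
Type error: 'array' expected array, got "none969"


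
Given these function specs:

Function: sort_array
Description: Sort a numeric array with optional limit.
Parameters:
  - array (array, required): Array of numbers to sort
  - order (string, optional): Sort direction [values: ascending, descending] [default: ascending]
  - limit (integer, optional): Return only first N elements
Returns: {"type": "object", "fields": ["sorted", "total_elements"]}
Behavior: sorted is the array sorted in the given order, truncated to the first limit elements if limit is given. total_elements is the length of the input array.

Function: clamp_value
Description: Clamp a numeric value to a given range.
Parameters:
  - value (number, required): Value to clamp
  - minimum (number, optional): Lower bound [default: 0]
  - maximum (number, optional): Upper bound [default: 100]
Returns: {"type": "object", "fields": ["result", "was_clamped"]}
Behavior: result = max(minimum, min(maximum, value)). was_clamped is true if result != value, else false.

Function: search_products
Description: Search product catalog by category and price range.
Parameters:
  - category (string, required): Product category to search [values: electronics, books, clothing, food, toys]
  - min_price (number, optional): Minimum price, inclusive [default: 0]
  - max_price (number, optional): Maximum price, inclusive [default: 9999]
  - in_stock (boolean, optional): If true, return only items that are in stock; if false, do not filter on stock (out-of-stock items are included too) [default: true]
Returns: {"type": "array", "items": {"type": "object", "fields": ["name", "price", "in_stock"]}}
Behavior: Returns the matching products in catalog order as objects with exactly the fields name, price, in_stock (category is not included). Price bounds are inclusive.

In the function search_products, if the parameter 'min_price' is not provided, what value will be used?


The search_products spec declares:
  - min_price (number, optional): Minimum price, inclusive [default: 0]
Default:
0


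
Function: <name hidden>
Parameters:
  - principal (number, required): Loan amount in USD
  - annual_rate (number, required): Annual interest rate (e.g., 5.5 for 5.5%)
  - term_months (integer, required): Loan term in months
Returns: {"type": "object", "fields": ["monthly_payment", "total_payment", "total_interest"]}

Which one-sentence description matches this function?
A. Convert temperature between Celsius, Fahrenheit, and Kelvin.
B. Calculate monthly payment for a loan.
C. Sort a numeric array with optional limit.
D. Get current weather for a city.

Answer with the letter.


Parameters principal, annual_rate, term_months and return ["monthly_payment", "total_payment", "total_interest"] fit: Calculate monthly payment for a loan.
B


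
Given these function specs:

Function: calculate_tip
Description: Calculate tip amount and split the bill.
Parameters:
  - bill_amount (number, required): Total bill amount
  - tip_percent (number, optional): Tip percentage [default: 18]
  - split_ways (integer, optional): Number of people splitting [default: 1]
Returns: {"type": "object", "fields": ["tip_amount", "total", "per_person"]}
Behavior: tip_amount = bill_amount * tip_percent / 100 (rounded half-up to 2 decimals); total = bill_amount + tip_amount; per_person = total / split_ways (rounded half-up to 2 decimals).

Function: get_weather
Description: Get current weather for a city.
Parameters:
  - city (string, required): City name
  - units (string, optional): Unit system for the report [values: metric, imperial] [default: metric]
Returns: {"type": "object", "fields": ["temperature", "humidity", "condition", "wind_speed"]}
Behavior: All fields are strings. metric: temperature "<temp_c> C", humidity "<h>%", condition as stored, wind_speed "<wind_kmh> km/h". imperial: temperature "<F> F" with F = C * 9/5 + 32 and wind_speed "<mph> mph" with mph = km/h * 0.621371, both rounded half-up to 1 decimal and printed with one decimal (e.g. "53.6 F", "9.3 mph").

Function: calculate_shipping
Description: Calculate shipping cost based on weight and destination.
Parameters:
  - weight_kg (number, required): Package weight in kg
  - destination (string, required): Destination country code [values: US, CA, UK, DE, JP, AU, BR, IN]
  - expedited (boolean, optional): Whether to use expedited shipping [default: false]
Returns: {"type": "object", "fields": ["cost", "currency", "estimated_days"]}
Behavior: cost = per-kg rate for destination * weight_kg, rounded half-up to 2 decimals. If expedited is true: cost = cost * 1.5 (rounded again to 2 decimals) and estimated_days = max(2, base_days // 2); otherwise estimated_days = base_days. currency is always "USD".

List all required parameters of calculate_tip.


Parameters of calculate_tip and their required/optional flag:
  bill_amount: required
  tip_percent: optional
  split_ways: optional
bill_amount


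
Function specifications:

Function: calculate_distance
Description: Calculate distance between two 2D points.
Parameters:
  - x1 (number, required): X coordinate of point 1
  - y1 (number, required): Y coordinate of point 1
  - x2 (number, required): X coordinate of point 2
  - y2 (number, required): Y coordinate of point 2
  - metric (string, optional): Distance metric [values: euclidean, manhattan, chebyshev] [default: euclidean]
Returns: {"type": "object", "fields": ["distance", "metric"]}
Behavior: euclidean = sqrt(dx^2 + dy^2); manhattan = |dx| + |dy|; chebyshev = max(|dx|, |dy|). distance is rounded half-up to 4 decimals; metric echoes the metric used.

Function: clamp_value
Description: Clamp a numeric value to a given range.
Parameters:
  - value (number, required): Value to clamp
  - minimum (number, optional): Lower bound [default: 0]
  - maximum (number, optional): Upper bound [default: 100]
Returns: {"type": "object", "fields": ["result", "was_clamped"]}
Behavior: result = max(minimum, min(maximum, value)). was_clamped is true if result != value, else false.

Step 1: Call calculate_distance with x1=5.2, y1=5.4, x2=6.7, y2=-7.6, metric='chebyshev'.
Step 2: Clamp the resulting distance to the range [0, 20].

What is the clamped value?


Step 1: calculate_distance (chebyshev)
  |dx| = |6.7 - 5.2| = 1.5; |dy| = |-7.6 - 5.4| = 13
  chebyshev: max(1.5, 13) = 13
  Round to 4 decimals: 13.0
  -> distance = 13.0
Step 2: clamp_value(value=13.0, minimum=0, maximum=20)
  result = max(0, min(20, 13.0)) = max(0, 13.0) = 13.0
  was_clamped = (13.0 != 13.0) = false
  -> result = 13.0
13.0


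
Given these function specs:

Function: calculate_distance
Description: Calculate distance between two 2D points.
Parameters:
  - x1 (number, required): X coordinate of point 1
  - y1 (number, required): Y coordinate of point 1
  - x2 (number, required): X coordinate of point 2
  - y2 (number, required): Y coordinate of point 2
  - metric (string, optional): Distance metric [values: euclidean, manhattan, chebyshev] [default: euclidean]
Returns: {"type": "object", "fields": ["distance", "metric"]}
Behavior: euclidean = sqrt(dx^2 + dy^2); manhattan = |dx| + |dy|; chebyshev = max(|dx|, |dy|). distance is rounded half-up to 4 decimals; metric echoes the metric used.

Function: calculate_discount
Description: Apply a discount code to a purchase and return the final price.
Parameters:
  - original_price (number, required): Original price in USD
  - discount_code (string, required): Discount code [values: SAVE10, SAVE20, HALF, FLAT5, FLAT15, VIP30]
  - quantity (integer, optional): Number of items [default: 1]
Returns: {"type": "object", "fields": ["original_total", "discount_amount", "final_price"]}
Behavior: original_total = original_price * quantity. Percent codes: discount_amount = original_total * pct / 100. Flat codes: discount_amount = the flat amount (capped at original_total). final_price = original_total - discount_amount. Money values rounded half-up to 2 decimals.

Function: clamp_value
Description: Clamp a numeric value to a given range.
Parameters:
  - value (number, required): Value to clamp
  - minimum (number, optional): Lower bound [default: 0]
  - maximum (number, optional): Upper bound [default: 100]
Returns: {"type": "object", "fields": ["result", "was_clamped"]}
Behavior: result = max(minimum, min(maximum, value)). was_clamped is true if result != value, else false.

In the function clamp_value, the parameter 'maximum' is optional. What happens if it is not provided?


The clamp_value spec declares:
  - maximum (number, optional): Upper bound [default: 100]
It defaults to 100


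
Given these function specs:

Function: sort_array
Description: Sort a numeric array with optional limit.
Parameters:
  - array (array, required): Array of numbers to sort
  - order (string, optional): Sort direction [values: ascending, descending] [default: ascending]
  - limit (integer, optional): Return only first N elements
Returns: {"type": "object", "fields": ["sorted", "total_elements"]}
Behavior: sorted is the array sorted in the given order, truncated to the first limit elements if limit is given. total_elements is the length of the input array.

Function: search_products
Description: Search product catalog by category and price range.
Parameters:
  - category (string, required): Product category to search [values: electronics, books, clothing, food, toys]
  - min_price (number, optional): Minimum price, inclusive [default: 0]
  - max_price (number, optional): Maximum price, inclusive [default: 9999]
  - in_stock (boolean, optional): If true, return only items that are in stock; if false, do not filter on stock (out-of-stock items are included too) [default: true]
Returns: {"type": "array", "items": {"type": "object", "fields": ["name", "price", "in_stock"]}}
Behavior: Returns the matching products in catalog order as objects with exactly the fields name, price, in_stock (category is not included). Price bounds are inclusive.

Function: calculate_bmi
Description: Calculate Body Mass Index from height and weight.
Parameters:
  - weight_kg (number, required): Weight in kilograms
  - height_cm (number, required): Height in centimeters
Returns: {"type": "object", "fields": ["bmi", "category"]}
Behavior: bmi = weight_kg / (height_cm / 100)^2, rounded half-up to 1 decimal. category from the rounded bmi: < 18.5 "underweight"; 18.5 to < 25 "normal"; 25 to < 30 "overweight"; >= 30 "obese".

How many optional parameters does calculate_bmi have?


Parameters of calculate_bmi: weight_kg (required), height_cm (required)
Optional count:
0


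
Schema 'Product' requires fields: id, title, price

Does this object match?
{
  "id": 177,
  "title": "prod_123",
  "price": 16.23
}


Checking required fields... All present.
Valid - all required fields present


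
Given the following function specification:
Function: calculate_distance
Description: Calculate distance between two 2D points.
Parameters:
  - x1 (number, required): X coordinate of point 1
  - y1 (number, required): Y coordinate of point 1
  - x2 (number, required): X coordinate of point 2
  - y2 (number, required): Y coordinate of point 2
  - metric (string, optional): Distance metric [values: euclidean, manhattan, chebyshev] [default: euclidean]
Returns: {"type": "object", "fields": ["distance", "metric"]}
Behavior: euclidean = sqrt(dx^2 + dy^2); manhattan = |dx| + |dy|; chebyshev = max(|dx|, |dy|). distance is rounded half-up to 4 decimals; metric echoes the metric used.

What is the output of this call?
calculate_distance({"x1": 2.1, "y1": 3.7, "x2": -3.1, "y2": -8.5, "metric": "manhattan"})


|dx| = |-3.1 - 2.1| = 5.2; |dy| = |-8.5 - 3.7| = 12.2
manhattan: 5.2 + 12.2 = 17.4
Round to 4 decimals: 17.4
Output:
{"distance": 17.4, "metric": "manhattan"}


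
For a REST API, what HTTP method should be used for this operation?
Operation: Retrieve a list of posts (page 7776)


GET = read, POST = create, PUT = update/replace, DELETE = remove
This operation is a read.
GET


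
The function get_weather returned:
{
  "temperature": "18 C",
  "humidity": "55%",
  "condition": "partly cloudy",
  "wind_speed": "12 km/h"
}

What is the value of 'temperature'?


18 C


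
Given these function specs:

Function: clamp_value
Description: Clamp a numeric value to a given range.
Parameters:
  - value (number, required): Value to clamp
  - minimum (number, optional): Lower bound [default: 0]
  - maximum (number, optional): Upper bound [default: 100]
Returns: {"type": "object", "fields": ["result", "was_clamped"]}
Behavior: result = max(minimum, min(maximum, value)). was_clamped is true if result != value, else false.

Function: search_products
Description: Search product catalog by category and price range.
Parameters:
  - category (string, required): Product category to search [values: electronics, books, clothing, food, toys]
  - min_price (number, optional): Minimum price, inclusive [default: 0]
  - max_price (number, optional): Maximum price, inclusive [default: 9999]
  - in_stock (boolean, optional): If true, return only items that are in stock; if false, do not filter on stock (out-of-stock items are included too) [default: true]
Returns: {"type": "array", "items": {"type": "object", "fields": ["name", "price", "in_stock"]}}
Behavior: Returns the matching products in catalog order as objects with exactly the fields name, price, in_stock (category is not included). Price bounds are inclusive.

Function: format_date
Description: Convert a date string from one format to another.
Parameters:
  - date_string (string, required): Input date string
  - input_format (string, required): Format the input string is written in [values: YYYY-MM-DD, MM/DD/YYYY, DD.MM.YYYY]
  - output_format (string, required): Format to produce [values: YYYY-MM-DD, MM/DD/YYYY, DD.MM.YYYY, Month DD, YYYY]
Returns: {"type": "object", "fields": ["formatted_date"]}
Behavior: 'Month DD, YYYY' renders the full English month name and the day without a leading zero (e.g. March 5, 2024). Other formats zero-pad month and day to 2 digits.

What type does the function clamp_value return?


The clamp_value spec declares Returns: {"type": "object", "fields": ["result", "was_clamped"]}
Type:
object


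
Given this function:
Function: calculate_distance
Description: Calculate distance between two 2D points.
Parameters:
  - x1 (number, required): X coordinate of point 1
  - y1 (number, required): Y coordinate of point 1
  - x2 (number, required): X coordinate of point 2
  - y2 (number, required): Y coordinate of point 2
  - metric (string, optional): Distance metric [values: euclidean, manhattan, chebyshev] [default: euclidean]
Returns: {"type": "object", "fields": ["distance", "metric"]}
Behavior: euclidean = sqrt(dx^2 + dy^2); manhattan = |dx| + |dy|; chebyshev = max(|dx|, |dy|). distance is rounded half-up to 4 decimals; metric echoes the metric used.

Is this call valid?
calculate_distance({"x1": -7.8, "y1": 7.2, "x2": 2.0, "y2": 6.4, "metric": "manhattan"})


Checking all required parameters present and types match... All valid.
Valid


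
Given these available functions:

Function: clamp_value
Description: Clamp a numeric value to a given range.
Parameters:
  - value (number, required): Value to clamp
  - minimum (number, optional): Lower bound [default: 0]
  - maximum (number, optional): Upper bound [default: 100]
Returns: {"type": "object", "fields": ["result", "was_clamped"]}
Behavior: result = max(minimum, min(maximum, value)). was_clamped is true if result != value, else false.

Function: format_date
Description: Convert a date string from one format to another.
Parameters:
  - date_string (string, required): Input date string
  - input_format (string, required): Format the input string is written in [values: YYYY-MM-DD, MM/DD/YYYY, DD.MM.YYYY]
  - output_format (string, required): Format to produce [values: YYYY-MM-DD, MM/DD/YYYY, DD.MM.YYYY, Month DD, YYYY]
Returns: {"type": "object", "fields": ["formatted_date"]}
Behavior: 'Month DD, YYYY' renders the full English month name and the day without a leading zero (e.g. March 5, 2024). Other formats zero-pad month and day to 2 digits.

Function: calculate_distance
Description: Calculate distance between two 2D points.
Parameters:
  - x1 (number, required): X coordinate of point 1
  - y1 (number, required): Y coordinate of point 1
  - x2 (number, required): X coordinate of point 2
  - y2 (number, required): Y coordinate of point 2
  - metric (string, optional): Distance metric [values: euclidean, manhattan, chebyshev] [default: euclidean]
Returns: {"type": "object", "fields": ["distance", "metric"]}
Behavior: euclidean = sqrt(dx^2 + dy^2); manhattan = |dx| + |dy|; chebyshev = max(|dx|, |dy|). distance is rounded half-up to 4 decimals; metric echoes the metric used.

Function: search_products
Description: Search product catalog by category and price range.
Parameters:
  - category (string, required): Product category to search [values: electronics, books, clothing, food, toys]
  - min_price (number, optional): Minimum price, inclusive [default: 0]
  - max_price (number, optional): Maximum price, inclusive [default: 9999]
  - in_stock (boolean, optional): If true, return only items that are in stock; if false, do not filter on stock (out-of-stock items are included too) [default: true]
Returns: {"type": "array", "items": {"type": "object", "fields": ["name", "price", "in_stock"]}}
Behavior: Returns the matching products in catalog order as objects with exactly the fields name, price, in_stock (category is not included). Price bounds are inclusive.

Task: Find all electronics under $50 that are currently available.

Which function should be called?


The task needs a function whose description is: Search product catalog by category and price range.
search_products


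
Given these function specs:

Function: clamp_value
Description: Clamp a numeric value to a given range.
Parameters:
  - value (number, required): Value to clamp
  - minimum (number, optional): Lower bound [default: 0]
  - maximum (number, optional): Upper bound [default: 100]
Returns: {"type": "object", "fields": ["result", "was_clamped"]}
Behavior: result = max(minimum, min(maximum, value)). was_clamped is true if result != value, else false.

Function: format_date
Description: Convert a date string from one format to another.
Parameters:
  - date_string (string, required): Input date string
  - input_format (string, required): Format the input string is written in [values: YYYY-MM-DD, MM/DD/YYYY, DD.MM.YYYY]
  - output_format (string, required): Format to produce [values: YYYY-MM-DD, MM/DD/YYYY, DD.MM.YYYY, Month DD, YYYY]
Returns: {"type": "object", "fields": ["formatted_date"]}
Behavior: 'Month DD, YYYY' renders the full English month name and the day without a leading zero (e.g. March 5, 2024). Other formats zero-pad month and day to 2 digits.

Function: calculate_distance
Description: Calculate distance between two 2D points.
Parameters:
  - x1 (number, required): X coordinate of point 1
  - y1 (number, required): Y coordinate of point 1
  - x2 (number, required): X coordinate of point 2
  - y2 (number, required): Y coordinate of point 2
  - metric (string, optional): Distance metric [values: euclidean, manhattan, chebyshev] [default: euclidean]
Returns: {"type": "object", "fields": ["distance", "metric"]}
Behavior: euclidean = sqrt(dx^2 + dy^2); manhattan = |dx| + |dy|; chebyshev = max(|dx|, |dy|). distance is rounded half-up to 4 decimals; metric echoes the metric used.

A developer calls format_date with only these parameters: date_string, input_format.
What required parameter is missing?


Required parameters: date_string, input_format, output_format
Provided: date_string, input_format
Missing: output_format
output_format


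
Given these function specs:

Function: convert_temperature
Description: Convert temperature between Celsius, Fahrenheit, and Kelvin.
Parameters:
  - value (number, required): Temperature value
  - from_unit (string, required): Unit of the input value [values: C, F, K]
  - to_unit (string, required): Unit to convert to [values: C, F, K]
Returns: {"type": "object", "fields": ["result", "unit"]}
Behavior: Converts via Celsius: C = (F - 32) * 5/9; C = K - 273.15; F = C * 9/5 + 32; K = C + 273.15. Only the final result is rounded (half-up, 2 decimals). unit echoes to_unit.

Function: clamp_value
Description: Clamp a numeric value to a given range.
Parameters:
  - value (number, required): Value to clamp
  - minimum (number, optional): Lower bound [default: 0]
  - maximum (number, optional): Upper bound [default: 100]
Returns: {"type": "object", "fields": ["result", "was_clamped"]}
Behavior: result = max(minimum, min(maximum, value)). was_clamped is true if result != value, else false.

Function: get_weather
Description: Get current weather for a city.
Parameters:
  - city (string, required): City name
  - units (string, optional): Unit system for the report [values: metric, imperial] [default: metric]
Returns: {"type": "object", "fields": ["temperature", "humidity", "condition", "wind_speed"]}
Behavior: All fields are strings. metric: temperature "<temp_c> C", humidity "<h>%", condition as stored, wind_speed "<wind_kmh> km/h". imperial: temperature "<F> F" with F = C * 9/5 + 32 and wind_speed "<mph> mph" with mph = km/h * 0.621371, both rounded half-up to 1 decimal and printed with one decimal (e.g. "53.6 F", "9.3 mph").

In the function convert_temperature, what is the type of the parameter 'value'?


The convert_temperature spec declares:
  - value (number, required): Temperature value
Type:
number


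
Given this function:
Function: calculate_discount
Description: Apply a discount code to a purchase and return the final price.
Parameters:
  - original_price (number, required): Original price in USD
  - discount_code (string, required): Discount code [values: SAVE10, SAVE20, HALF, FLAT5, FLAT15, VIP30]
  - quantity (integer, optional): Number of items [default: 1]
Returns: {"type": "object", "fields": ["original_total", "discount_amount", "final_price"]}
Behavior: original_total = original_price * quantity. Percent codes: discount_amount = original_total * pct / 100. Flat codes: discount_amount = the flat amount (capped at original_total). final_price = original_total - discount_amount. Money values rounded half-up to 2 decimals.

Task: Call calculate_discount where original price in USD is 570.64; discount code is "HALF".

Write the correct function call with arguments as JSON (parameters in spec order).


Mapping each described value to its parameter name:
  'Original price in USD' -> original_price = 570.64
  'Discount code' -> discount_code = "HALF"
calculate_discount({"original_price": 570.64, "discount_code": "HALF"})


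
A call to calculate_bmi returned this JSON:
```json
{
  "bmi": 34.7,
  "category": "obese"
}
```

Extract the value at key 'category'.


obese


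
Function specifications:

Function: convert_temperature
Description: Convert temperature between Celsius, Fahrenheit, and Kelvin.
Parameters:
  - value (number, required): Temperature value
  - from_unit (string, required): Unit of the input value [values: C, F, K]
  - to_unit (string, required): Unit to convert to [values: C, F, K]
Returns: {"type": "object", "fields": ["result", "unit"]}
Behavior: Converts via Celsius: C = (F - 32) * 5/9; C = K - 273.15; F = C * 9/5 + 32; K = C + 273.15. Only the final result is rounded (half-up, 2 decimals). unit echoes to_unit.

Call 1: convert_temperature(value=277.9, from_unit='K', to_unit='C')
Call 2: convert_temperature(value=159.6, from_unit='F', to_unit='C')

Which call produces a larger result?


Call 1:
  To C: 277.9 - 273.15 = 4.75
  Target is C: 4.75
  Round to 2 decimals: 4.75
  -> 4.75 C
Call 2:
  To C: (159.6 - 32) * 5/9 = 70.888889
  Target is C: 70.888889
  Round to 2 decimals: 70.89
  -> 70.89 C
Call 2 (70.89 C)


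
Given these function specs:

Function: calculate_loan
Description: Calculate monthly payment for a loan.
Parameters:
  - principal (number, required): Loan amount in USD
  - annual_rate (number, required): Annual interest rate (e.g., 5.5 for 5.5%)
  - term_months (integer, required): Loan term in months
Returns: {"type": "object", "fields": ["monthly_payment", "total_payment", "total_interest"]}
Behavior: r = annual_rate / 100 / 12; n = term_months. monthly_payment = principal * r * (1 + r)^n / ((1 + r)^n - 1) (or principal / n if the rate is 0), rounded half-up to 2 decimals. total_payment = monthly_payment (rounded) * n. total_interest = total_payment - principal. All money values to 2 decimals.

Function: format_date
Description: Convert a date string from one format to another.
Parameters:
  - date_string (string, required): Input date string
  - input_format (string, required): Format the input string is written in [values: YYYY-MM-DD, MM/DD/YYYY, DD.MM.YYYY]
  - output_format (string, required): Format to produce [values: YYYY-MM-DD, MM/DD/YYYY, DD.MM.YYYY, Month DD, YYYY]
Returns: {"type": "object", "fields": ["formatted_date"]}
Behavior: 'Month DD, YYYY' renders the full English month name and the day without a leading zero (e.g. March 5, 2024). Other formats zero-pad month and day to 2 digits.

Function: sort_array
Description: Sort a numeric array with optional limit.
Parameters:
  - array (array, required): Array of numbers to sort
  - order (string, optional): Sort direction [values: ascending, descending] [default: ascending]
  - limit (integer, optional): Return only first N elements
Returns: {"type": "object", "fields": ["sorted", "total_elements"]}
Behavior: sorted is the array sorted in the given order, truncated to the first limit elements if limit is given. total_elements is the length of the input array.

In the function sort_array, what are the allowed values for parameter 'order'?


The sort_array spec declares:
  - order (string, optional): Sort direction [values: ascending, descending] [default: ascending]
Allowed values:
ascending, descending


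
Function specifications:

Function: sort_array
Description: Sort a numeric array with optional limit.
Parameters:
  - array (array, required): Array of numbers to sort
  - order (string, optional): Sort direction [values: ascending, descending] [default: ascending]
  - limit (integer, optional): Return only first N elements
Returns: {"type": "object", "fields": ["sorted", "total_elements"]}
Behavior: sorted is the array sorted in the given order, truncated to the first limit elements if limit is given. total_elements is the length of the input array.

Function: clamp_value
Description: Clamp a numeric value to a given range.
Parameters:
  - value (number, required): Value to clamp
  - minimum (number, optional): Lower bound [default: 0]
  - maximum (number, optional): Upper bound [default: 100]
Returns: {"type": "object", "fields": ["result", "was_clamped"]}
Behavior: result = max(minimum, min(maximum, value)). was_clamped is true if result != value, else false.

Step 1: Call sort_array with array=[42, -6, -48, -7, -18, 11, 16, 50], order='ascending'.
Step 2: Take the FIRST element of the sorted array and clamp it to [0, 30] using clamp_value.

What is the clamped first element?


Step 1: sort_array(order=ascending)
  sorted: [-48, -18, -7, -6, 11, 16, 42, 50]
  -> first element = -48
Step 2: clamp_value(value=-48, minimum=0, maximum=30)
  result = max(0, min(30, -48)) = max(0, -48) = 0
  was_clamped = (0 != -48) = true
  -> result = 0
0


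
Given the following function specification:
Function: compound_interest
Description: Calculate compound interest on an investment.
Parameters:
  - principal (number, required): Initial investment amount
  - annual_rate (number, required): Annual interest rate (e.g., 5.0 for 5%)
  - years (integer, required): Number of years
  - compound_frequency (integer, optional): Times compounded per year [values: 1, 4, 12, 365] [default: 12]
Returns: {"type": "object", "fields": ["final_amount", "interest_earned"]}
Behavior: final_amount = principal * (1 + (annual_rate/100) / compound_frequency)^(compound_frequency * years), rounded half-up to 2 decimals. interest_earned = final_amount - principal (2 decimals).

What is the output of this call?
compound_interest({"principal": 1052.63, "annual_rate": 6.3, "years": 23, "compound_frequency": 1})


rate per period = 6.3/100/1 = 0.063 (keep full precision); periods = 1 * 23 = 23
(1 + 0.063)^23 = 4.0762901
final_amount = 1052.63 * 4.0762901 = 4290.825247 -> 4290.83
interest_earned = 4290.83 - 1052.63 = 3238.20
Output:
{"final_amount": 4290.83, "interest_earned": 3238.2}


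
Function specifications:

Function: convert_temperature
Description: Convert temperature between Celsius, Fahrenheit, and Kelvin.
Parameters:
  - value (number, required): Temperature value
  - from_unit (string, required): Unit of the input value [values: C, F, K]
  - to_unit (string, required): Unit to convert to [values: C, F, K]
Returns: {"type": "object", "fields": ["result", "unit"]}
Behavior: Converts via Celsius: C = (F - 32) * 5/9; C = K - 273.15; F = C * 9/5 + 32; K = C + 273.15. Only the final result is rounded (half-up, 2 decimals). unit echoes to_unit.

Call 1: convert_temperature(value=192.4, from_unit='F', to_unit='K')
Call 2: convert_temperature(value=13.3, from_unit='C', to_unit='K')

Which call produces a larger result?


Call 1:
  To C: (192.4 - 32) * 5/9 = 89.111111
  To K: 89.111111 + 273.15 = 362.261111
  Round to 2 decimals: 362.26
  -> 362.26 K
Call 2:
  Input already in C: 13.3
  To K: 13.3 + 273.15 = 286.45
  Round to 2 decimals: 286.45
  -> 286.45 K
Call 1 (362.26 K)


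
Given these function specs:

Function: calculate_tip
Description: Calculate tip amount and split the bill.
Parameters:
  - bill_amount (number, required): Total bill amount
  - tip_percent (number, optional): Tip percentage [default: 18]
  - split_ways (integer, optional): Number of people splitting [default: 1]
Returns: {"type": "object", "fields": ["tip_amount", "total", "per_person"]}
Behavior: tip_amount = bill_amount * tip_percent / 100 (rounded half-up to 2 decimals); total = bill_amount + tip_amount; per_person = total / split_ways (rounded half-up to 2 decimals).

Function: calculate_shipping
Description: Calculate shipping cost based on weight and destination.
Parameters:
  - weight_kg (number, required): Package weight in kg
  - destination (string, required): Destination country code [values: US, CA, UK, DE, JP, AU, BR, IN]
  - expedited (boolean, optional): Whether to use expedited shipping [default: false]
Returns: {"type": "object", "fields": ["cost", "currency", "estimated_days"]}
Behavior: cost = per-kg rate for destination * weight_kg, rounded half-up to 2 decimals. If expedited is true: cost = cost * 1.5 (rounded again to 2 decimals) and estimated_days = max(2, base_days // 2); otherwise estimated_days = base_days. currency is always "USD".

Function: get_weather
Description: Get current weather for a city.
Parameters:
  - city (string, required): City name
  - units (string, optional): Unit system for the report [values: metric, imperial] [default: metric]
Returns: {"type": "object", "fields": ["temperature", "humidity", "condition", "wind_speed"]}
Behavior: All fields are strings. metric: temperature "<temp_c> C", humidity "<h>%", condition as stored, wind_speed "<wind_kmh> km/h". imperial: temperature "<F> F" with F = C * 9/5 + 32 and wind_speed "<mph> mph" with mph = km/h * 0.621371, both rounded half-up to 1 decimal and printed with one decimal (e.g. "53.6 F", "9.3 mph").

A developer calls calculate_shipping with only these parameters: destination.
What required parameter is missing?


Required parameters: weight_kg, destination
Provided: destination
Missing: weight_kg
weight_kg


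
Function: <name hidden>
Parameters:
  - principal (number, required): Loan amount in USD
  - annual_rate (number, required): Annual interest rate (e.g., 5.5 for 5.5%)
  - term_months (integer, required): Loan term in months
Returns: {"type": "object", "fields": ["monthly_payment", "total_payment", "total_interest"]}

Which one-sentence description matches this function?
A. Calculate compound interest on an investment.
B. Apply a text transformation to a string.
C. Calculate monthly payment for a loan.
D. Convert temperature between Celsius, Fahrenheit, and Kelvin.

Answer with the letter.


Parameters principal, annual_rate, term_months and return ["monthly_payment", "total_payment", "total_interest"] fit: Calculate monthly payment for a loan.
C


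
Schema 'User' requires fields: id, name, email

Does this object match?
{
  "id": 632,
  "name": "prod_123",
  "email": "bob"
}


Checking required fields... All present.
Valid - all required fields present


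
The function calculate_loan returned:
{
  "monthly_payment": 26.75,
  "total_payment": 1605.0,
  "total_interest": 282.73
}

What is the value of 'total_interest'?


282.73


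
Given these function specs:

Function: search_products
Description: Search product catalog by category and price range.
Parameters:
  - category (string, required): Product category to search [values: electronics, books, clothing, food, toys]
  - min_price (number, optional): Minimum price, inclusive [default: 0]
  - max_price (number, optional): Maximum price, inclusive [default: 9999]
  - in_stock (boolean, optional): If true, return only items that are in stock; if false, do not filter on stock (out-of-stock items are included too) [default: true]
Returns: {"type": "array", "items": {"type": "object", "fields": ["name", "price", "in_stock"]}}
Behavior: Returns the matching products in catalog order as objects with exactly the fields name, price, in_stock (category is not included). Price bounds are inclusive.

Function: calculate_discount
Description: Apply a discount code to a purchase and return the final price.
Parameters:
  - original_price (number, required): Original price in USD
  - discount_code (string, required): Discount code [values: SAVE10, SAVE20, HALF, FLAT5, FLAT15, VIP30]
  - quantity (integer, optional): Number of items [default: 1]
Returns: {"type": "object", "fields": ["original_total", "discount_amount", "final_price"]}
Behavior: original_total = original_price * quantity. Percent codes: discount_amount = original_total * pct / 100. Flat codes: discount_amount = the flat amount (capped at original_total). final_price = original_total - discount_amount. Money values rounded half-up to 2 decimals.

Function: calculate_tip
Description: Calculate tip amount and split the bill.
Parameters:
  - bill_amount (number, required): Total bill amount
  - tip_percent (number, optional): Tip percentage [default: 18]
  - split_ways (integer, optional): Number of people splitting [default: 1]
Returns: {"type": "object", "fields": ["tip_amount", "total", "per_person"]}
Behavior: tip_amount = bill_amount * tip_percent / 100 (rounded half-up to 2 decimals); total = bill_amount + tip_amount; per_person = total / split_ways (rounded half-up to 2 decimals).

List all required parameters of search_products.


Parameters of search_products and their required/optional flag:
  category: required
  min_price: optional
  max_price: optional
  in_stock: optional
category


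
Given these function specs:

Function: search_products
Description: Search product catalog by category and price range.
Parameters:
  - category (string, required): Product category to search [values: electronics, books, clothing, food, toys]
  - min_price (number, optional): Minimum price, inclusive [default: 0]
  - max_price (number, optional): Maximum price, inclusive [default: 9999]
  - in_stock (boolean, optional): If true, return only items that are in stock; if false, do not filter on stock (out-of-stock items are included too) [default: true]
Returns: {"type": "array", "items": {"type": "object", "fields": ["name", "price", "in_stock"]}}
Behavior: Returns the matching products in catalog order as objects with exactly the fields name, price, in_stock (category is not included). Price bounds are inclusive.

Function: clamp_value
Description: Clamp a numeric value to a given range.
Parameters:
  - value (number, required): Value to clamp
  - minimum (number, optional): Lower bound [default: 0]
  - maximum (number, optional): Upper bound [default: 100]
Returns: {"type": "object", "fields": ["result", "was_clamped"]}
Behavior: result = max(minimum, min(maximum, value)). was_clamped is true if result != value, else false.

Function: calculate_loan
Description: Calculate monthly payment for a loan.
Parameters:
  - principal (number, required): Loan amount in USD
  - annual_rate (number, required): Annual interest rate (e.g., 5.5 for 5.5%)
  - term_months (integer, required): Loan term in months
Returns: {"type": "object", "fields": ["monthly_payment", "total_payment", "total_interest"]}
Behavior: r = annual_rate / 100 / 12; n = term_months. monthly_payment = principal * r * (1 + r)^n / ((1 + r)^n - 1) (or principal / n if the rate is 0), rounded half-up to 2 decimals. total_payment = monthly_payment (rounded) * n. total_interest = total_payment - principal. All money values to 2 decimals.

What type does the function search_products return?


The search_products spec declares Returns: {"type": "array", "items": {"type": "object", "fields": ["name", "price", "in_stock"]}}
Type:
array


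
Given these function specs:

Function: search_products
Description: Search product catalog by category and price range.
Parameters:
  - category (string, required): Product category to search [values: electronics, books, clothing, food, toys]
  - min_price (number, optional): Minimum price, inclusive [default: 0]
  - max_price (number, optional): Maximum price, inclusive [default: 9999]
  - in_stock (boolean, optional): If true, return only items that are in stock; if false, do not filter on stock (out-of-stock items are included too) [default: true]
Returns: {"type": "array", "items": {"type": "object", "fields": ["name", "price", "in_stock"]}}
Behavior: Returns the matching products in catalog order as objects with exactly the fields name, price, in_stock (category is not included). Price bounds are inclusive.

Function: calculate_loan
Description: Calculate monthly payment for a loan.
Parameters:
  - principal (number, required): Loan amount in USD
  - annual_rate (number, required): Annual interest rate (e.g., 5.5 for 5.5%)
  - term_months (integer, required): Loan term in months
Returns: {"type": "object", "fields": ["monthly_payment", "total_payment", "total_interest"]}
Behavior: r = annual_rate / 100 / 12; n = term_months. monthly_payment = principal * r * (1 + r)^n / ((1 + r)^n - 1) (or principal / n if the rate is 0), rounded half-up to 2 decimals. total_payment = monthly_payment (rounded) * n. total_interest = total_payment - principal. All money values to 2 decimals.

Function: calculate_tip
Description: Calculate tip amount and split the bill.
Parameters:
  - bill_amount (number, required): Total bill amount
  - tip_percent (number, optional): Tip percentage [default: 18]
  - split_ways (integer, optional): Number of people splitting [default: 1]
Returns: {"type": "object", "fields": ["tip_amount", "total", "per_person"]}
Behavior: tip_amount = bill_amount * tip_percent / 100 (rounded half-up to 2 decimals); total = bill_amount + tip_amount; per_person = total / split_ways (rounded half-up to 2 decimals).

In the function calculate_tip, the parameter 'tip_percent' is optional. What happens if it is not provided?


The calculate_tip spec declares:
  - tip_percent (number, optional): Tip percentage [default: 18]
It defaults to 18


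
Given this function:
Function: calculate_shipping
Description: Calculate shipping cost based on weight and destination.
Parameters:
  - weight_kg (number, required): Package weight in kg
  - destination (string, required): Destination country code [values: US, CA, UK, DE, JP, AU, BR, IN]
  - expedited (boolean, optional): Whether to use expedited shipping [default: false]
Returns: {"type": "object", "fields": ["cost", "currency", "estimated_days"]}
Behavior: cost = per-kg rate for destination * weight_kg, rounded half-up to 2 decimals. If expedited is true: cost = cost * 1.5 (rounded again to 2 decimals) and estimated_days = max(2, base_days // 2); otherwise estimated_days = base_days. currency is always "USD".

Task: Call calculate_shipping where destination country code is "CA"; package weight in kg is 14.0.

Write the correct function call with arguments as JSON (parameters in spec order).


Mapping each described value to its parameter name:
  'Destination country code' -> destination = "CA"
  'Package weight in kg' -> weight_kg = 14.0
calculate_shipping({"weight_kg": 14.0, "destination": "CA"})
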